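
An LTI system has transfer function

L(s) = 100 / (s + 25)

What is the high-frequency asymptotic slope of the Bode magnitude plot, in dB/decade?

Each pole contributes −20 dB/decade at high frequency; each zero contributes +20 dB/decade.
Net: 0 zero(s) − 1 pole(s) → -20 dB/decade.

-20 dB/decade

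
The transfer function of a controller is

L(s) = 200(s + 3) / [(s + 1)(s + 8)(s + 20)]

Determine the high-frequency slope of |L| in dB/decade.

Each pole contributes −20 dB/decade at high frequency; each zero contributes +20 dB/decade.
Net: 1 zero(s) − 3 pole(s) → -40 dB/decade.

-40 dB/decade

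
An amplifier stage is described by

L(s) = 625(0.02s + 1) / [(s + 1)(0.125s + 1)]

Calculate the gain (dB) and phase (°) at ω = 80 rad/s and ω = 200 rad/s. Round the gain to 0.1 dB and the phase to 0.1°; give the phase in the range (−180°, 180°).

ω = 80: 3.3 dB, -115.6°; ω = 200: -5.8 dB, -101.5°

At ω = 80 rad/s:
zero (1 + j80·0.02) = 1 + j1.6 → |·| ≈ 1.8868, ∠ ≈ 57.99°
pole (1 + j80·1) = 1 + j80 → |·| ≈ 80.006, ∠ ≈ 89.28°
pole (1 + j80·0.125) = 1 + j10 → |·| ≈ 10.05, ∠ ≈ 84.29°
|L| = 625 · 1.8868 / (80.006 · 10.05) ≈ 1.4666
Gain = 20 log₁₀(1.4666) ≈ 3.33 dB
∠L = (57.99°) − (89.28° + 84.29°) = -115.58°

At ω = 200 rad/s:
zero (1 + j200·0.02) = 1 + j4 → |·| ≈ 4.1231, ∠ ≈ 75.96°
pole (1 + j200·1) = 1 + j200 → |·| ≈ 200, ∠ ≈ 89.71°
pole (1 + j200·0.125) = 1 + j25 → |·| ≈ 25.02, ∠ ≈ 87.71°
|L| = 625 · 4.1231 / (200 · 25.02) ≈ 0.51498
Gain = 20 log₁₀(0.51498) ≈ -5.76 dB
∠L = (75.96°) − (89.71° + 87.71°) = -101.46°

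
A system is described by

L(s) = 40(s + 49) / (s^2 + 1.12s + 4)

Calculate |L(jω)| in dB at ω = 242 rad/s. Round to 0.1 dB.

At s = jω = j242:
zero (s+49): 49 + j242 → |·| = √(49²+242²) = √60965 ≈ 246.91, ∠ = arctan(242/49) ≈ 78.55°
quadratic: (j242)² + 1.12·j242 + 4 = -58560 + j271.04 → |·| ≈ 58561, ∠ ≈ 179.73°
|L| = 40 · 246.91 / 58561 ≈ 0.16865
Gain = 20 log₁₀(0.16865) ≈ -15.46 dB

-15.5 dB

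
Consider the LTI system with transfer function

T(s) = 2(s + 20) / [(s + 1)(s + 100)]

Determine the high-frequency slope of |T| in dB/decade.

Each pole contributes −20 dB/decade at high frequency; each zero contributes +20 dB/decade.
Net: 1 zero(s) − 2 pole(s) → -20 dB/decade.

-20 dB/decade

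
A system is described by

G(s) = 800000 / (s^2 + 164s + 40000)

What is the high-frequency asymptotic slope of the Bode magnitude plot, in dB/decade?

-40 dB/decade

Each pole contributes −20 dB/decade at high frequency; each zero contributes +20 dB/decade.
Net: 0 zero(s) − 2 pole(s) → -40 dB/decade.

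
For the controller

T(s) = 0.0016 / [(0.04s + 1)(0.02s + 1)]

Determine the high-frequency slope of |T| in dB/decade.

-40 dB/decade

Each pole contributes −20 dB/decade at high frequency; each zero contributes +20 dB/decade.
Net: 0 zero(s) − 2 pole(s) → -40 dB/decade.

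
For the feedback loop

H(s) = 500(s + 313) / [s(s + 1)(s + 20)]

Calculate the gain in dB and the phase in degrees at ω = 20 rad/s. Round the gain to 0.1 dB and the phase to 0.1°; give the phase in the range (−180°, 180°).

At s = jω = j20:
zero (s+313): 313 + j20 → |·| = √(313²+20²) = √98369 ≈ 313.64, ∠ = arctan(20/313) ≈ 3.66°
pole (s+1): 1 + j20 → |·| = √(1²+20²) = √401 ≈ 20.025, ∠ = arctan(20/1) ≈ 87.14°
pole (s+20): 20 + j20 → |·| = √(20²+20²) = √800 ≈ 28.284, ∠ = arctan(20/20) ≈ 45.00°
pole at origin: |s| = 20, ∠ = 90.00° (in denominator)
|H| = 500 · 313.64 / 11328 ≈ 13.844
Gain = 20 log₁₀(13.844) ≈ 22.83 dB
∠H = 3.66° − 222.14° = -218.48° ≡ 141.52° (principal value)

22.8 dB, 141.5°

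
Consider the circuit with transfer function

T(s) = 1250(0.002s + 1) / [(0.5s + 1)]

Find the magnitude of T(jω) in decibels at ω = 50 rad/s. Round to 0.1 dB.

At ω = 50 rad/s:
zero (1 + j50·0.002) = 1 + j0.1 → |·| ≈ 1.005, ∠ ≈ 5.71°
pole (1 + j50·0.5) = 1 + j25 → |·| ≈ 25.02, ∠ ≈ 87.71°
|T| = 1250 · 1.005 / (25.02) ≈ 50.21
Gain = 20 log₁₀(50.21) ≈ 34.02 dB

34.0 dB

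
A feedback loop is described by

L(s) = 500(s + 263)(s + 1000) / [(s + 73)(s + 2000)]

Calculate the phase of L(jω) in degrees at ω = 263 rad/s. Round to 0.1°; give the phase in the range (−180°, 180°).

At s = jω = j263:
zero (s+263): 263 + j263 → |·| = √(263²+263²) = √138338 ≈ 371.94, ∠ = arctan(263/263) ≈ 45.00°
zero (s+1000): 1000 + j263 → |·| = √(1000²+263²) = √1069169 ≈ 1034, ∠ = arctan(263/1000) ≈ 14.74°
pole (s+73): 73 + j263 → |·| = √(73²+263²) = √74498 ≈ 272.94, ∠ = arctan(263/73) ≈ 74.49°
pole (s+2000): 2000 + j263 → |·| = √(2000²+263²) = √4069169 ≈ 2017.2, ∠ = arctan(263/2000) ≈ 7.49°
∠L = 59.74° − 81.98° = -22.24°

-22.2°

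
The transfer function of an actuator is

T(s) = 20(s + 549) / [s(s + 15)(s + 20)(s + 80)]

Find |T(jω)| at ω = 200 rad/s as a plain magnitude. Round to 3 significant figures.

At s = jω = j200:
zero (s+549): 549 + j200 → |·| = √(549²+200²) = √341401 ≈ 584.3, ∠ = arctan(200/549) ≈ 20.02°
pole (s+15): 15 + j200 → |·| = √(15²+200²) = √40225 ≈ 200.56, ∠ = arctan(200/15) ≈ 85.71°
pole (s+20): 20 + j200 → |·| = √(20²+200²) = √40400 ≈ 201, ∠ = arctan(200/20) ≈ 84.29°
pole (s+80): 80 + j200 → |·| = √(80²+200²) = √46400 ≈ 215.41, ∠ = arctan(200/80) ≈ 68.20°
pole at origin: |s| = 200, ∠ = 90.00° (in denominator)
|T| = 20 · 584.3 / 1.7367e+09 ≈ 6.7289e-06

6.73e-06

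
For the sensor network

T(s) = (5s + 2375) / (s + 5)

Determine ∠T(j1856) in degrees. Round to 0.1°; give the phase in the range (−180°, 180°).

Substitute s = j1856:
Numerator: 5(j1856) + 2375 = 2375 + j9280
Denominator: (j1856) + 5 = 5 + j1856
|N| = √(2375² + 9280²) ≈ 9579.1, ∠N ≈ 75.64°
|D| = √(5² + 1856²) ≈ 1856, ∠D ≈ 89.85°
∠T = 75.64° − 89.85° = -14.21°

-14.2°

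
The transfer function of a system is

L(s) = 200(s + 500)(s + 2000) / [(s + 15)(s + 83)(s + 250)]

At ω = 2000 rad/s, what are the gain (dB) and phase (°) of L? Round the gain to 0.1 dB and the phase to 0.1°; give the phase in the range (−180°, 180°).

-16.8 dB, -139.1°

At s = jω = j2000:
zero (s+500): 500 + j2000 → |·| = √(500²+2000²) = √4250000 ≈ 2061.6, ∠ = arctan(2000/500) ≈ 75.96°
zero (s+2000): 2000 + j2000 → |·| = √(2000²+2000²) = √8000000 ≈ 2828.4, ∠ = arctan(2000/2000) ≈ 45.00°
pole (s+15): 15 + j2000 → |·| = √(15²+2000²) = √4000225 ≈ 2000.1, ∠ = arctan(2000/15) ≈ 89.57°
pole (s+83): 83 + j2000 → |·| = √(83²+2000²) = √4006889 ≈ 2001.7, ∠ = arctan(2000/83) ≈ 87.62°
pole (s+250): 250 + j2000 → |·| = √(250²+2000²) = √4062500 ≈ 2015.6, ∠ = arctan(2000/250) ≈ 82.87°
|L| = 200 · 5.831e+06 / 8.0697e+09 ≈ 0.14452
Gain = 20 log₁₀(0.14452) ≈ -16.80 dB
∠L = 120.96° − 260.06° = -139.10°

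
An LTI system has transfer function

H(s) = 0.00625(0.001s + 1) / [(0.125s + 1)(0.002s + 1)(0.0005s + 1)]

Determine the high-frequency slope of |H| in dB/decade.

Each pole contributes −20 dB/decade at high frequency; each zero contributes +20 dB/decade.
Net: 1 zero(s) − 3 pole(s) → -40 dB/decade.

-40 dB/decade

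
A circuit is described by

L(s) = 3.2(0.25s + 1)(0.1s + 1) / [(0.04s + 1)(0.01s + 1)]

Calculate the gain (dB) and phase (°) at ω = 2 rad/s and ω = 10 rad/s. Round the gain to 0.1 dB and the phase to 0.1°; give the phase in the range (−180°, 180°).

ω = 2: 11.2 dB, 32.2°; ω = 10: 21.0 dB, 85.7°

At ω = 2 rad/s:
zero (1 + j2·0.25) = 1 + j0.5 → |·| ≈ 1.118, ∠ ≈ 26.57°
zero (1 + j2·0.1) = 1 + j0.2 → |·| ≈ 1.0198, ∠ ≈ 11.31°
pole (1 + j2·0.04) = 1 + j0.08 → |·| ≈ 1.0032, ∠ ≈ 4.57°
pole (1 + j2·0.01) = 1 + j0.02 → |·| ≈ 1.0002, ∠ ≈ 1.15°
|L| = 3.2 · 1.118 · 1.0198 / (1.0032 · 1.0002) ≈ 3.6361
Gain = 20 log₁₀(3.6361) ≈ 11.21 dB
∠L = (26.57° + 11.31°) − (4.57° + 1.15°) = 32.16°

At ω = 10 rad/s:
zero (1 + j10·0.25) = 1 + j2.5 → |·| ≈ 2.6926, ∠ ≈ 68.20°
zero (1 + j10·0.1) = 1 + j1 → |·| ≈ 1.4142, ∠ ≈ 45.00°
pole (1 + j10·0.04) = 1 + j0.4 → |·| ≈ 1.077, ∠ ≈ 21.80°
pole (1 + j10·0.01) = 1 + j0.1 → |·| ≈ 1.005, ∠ ≈ 5.71°
|L| = 3.2 · 2.6926 · 1.4142 / (1.077 · 1.005) ≈ 11.258
Gain = 20 log₁₀(11.258) ≈ 21.03 dB
∠L = (68.20° + 45.00°) − (21.80° + 5.71°) = 85.69°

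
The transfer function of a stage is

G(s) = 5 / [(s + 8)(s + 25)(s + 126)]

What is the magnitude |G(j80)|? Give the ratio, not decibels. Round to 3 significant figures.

At s = jω = j80:
pole (s+8): 8 + j80 → |·| = √(8²+80²) = √6464 ≈ 80.399, ∠ = arctan(80/8) ≈ 84.29°
pole (s+25): 25 + j80 → |·| = √(25²+80²) = √7025 ≈ 83.815, ∠ = arctan(80/25) ≈ 72.65°
pole (s+126): 126 + j80 → |·| = √(126²+80²) = √22276 ≈ 149.25, ∠ = arctan(80/126) ≈ 32.41°
|G| = 5 / 1.0057e+06 ≈ 4.9717e-06

4.97e-06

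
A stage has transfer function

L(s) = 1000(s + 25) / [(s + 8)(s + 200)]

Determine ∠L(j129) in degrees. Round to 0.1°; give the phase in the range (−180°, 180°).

-40.2°

At s = jω = j129:
zero (s+25): 25 + j129 → |·| = √(25²+129²) = √17266 ≈ 131.4, ∠ = arctan(129/25) ≈ 79.03°
pole (s+8): 8 + j129 → |·| = √(8²+129²) = √16705 ≈ 129.25, ∠ = arctan(129/8) ≈ 86.45°
pole (s+200): 200 + j129 → |·| = √(200²+129²) = √56641 ≈ 237.99, ∠ = arctan(129/200) ≈ 32.82°
∠L = 79.03° − 119.27° = -40.24°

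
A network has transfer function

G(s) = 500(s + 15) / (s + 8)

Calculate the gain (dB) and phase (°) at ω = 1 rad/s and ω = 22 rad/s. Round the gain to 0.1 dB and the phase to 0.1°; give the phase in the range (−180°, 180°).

ω = 1: 59.4 dB, -3.3°; ω = 22: 55.1 dB, -14.3°

At s = jω = j1:
zero (s+15): 15 + j1 → |·| = √(15²+1²) = √226 ≈ 15.033, ∠ = arctan(1/15) ≈ 3.81°
pole (s+8): 8 + j1 → |·| = √(8²+1²) = √65 ≈ 8.0623, ∠ = arctan(1/8) ≈ 7.13°
|G| = 500 · 15.033 / 8.0623 ≈ 932.3
Gain = 20 log₁₀(932.3) ≈ 59.39 dB
∠G = 3.81° − 7.13° = -3.32°

At s = jω = j22:
zero (s+15): 15 + j22 → |·| = √(15²+22²) = √709 ≈ 26.627, ∠ = arctan(22/15) ≈ 55.71°
pole (s+8): 8 + j22 → |·| = √(8²+22²) = √548 ≈ 23.409, ∠ = arctan(22/8) ≈ 70.02°
|G| = 500 · 26.627 / 23.409 ≈ 568.73
Gain = 20 log₁₀(568.73) ≈ 55.10 dB
∠G = 55.71° − 70.02° = -14.31°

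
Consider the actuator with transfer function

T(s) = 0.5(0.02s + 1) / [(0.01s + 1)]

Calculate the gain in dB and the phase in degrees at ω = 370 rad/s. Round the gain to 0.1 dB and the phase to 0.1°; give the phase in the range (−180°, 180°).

At ω = 370 rad/s:
zero (1 + j370·0.02) = 1 + j7.4 → |·| ≈ 7.4673, ∠ ≈ 82.30°
pole (1 + j370·0.01) = 1 + j3.7 → |·| ≈ 3.8328, ∠ ≈ 74.88°
|T| = 0.5 · 7.4673 / (3.8328) ≈ 0.97413
Gain = 20 log₁₀(0.97413) ≈ -0.23 dB
∠T = (82.30°) − (74.88°) = 7.42°

-0.2 dB, 7.4°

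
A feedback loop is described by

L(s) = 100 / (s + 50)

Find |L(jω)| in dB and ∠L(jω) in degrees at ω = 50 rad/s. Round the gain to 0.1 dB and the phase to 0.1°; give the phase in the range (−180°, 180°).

3.0 dB, -45.0°

Substitute s = j50:
Numerator: 100 = 100 + j0
Denominator: (j50) + 50 = 50 + j50
|N| = √(100² + 0²) ≈ 100, ∠N ≈ 0.00°
|D| = √(50² + 50²) ≈ 70.711, ∠D ≈ 45.00°
|L| = 100 / 70.711 ≈ 1.4142
Gain = 20 log₁₀(1.4142) ≈ 3.01 dB
∠L = 0.00° − 45.00° = -45.00°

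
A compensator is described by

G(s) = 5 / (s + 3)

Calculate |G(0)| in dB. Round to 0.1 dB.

4.4 dB

G(0) = 5 / 3 ≈ 1.6667
20 log₁₀(1.6667) ≈ 4.44 dB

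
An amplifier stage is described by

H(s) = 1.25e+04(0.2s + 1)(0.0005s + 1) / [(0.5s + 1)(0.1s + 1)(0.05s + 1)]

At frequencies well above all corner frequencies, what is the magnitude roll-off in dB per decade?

Each pole contributes −20 dB/decade at high frequency; each zero contributes +20 dB/decade.
Net: 2 zero(s) − 3 pole(s) → -20 dB/decade.

-20 dB/decade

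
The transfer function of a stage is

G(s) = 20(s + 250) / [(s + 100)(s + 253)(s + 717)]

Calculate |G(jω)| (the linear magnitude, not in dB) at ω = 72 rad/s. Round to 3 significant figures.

At s = jω = j72:
zero (s+250): 250 + j72 → |·| = √(250²+72²) = √67684 ≈ 260.16, ∠ = arctan(72/250) ≈ 16.07°
pole (s+100): 100 + j72 → |·| = √(100²+72²) = √15184 ≈ 123.22, ∠ = arctan(72/100) ≈ 35.75°
pole (s+253): 253 + j72 → |·| = √(253²+72²) = √69193 ≈ 263.05, ∠ = arctan(72/253) ≈ 15.89°
pole (s+717): 717 + j72 → |·| = √(717²+72²) = √519273 ≈ 720.61, ∠ = arctan(72/717) ≈ 5.73°
|G| = 20 · 260.16 / 2.3357e+07 ≈ 0.00022277

0.000223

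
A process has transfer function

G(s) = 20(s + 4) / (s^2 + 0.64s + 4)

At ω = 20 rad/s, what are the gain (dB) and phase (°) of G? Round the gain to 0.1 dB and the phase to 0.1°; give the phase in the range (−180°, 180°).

At s = jω = j20:
zero (s+4): 4 + j20 → |·| = √(4²+20²) = √416 ≈ 20.396, ∠ = arctan(20/4) ≈ 78.69°
quadratic: (j20)² + 0.64·j20 + 4 = -396 + j12.8 → |·| ≈ 396.21, ∠ ≈ 178.15°
|G| = 20 · 20.396 / 396.21 ≈ 1.0296
Gain = 20 log₁₀(1.0296) ≈ 0.25 dB
∠G = 78.69° − 178.15° = -99.46°

0.3 dB, -99.5°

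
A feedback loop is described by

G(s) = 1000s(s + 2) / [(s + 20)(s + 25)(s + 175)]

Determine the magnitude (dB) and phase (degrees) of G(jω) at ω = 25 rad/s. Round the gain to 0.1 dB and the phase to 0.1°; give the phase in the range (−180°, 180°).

9.9 dB, 71.0°

At s = jω = j25:
zero (s+2): 2 + j25 → |·| = √(2²+25²) = √629 ≈ 25.08, ∠ = arctan(25/2) ≈ 85.43°
zero at origin: s = j25 → |·| = 25, ∠ = 90.00°
pole (s+20): 20 + j25 → |·| = √(20²+25²) = √1025 ≈ 32.016, ∠ = arctan(25/20) ≈ 51.34°
pole (s+25): 25 + j25 → |·| = √(25²+25²) = √1250 ≈ 35.355, ∠ = arctan(25/25) ≈ 45.00°
pole (s+175): 175 + j25 → |·| = √(175²+25²) = √31250 ≈ 176.78, ∠ = arctan(25/175) ≈ 8.13°
|G| = 1000 · 627 / 2.001e+05 ≈ 3.1334
Gain = 20 log₁₀(3.1334) ≈ 9.92 dB
∠G = 175.43° − 104.47° = 70.96°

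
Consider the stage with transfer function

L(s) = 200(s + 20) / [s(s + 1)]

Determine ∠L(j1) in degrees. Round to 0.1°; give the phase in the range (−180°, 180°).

-132.1°

At s = jω = j1:
zero (s+20): 20 + j1 → |·| = √(20²+1²) = √401 ≈ 20.025, ∠ = arctan(1/20) ≈ 2.86°
pole (s+1): 1 + j1 → |·| = √(1²+1²) = √2 ≈ 1.4142, ∠ = arctan(1/1) ≈ 45.00°
pole at origin: |s| = 1, ∠ = 90.00° (in denominator)
∠L = 2.86° − 135.00° = -132.14°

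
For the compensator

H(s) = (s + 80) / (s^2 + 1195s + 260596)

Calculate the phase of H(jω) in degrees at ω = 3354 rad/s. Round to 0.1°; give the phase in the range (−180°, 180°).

Substitute s = j3354:
Numerator: (j3354) + 80 = 80 + j3354
Denominator: (j3354)^2 + 1195(j3354) + 260596 = -10988720 + j4008030
|N| = √(80² + 3354²) ≈ 3355, ∠N ≈ 88.63°
|D| = √(10988720² + 4008030²) ≈ 1.1697e+07, ∠D ≈ 159.96°
∠H = 88.63° − 159.96° = -71.33°

-71.3°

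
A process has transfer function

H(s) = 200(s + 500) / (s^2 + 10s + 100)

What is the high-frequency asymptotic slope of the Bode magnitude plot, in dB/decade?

-20 dB/decade

Each pole contributes −20 dB/decade at high frequency; each zero contributes +20 dB/decade.
Net: 1 zero(s) − 2 pole(s) → -20 dB/decade.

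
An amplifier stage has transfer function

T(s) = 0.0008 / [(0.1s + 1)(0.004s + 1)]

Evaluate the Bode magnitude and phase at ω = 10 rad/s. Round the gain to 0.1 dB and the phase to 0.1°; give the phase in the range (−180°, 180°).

At ω = 10 rad/s:
pole (1 + j10·0.1) = 1 + j1 → |·| ≈ 1.4142, ∠ ≈ 45.00°
pole (1 + j10·0.004) = 1 + j0.04 → |·| ≈ 1.0008, ∠ ≈ 2.29°
|T| = 0.0008 · 1 / (1.4142 · 1.0008) ≈ 0.00056524
Gain = 20 log₁₀(0.00056524) ≈ -64.96 dB
∠T = (0°) − (45.00° + 2.29°) = -47.29°

-65.0 dB, -47.3°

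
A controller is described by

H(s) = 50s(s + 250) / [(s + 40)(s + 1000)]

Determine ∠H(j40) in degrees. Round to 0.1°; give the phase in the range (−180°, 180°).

At s = jω = j40:
zero (s+250): 250 + j40 → |·| = √(250²+40²) = √64100 ≈ 253.18, ∠ = arctan(40/250) ≈ 9.09°
zero at origin: s = j40 → |·| = 40, ∠ = 90.00°
pole (s+40): 40 + j40 → |·| = √(40²+40²) = √3200 ≈ 56.569, ∠ = arctan(40/40) ≈ 45.00°
pole (s+1000): 1000 + j40 → |·| = √(1000²+40²) = √1001600 ≈ 1000.8, ∠ = arctan(40/1000) ≈ 2.29°
∠H = 99.09° − 47.29° = 51.80°

51.8°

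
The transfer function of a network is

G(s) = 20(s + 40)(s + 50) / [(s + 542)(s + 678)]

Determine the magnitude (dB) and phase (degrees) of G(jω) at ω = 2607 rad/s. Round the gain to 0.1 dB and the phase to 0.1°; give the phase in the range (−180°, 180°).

At s = jω = j2607:
zero (s+40): 40 + j2607 → |·| = √(40²+2607²) = √6798049 ≈ 2607.3, ∠ = arctan(2607/40) ≈ 89.12°
zero (s+50): 50 + j2607 → |·| = √(50²+2607²) = √6798949 ≈ 2607.5, ∠ = arctan(2607/50) ≈ 88.90°
pole (s+542): 542 + j2607 → |·| = √(542²+2607²) = √7090213 ≈ 2662.7, ∠ = arctan(2607/542) ≈ 78.26°
pole (s+678): 678 + j2607 → |·| = √(678²+2607²) = √7256133 ≈ 2693.7, ∠ = arctan(2607/678) ≈ 75.42°
|G| = 20 · 6.7985e+06 / 7.1725e+06 ≈ 18.957
Gain = 20 log₁₀(18.957) ≈ 25.56 dB
∠G = 178.02° − 153.68° = 24.34°

25.6 dB, 24.3°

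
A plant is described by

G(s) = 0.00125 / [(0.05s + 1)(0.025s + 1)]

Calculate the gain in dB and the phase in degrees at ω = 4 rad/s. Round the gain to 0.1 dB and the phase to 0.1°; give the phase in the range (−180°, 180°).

-58.3 dB, -17.0°

At ω = 4 rad/s:
pole (1 + j4·0.05) = 1 + j0.2 → |·| ≈ 1.0198, ∠ ≈ 11.31°
pole (1 + j4·0.025) = 1 + j0.1 → |·| ≈ 1.005, ∠ ≈ 5.71°
|G| = 0.00125 · 1 / (1.0198 · 1.005) ≈ 0.0012196
Gain = 20 log₁₀(0.0012196) ≈ -58.28 dB
∠G = (0°) − (11.31° + 5.71°) = -17.02°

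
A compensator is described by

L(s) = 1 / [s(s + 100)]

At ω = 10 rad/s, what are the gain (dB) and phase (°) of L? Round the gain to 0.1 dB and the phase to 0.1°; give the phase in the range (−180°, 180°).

-60.0 dB, -95.7°

At s = jω = j10:
pole (s+100): 100 + j10 → |·| = √(100²+10²) = √10100 ≈ 100.5, ∠ = arctan(10/100) ≈ 5.71°
pole at origin: |s| = 10, ∠ = 90.00° (in denominator)
|L| = 1 / 1005 ≈ 0.00099502
Gain = 20 log₁₀(0.00099502) ≈ -60.04 dB
∠L = 0.00° − 95.71° = -95.71°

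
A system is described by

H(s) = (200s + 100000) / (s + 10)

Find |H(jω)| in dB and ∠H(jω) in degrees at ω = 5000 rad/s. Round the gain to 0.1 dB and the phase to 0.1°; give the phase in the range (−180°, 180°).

46.1 dB, -5.6°

Substitute s = j5000:
Numerator: 200(j5000) + 100000 = 100000 + j1000000
Denominator: (j5000) + 10 = 10 + j5000
|N| = √(100000² + 1000000²) ≈ 1.005e+06, ∠N ≈ 84.29°
|D| = √(10² + 5000²) ≈ 5000, ∠D ≈ 89.89°
|H| = 1.005e+06 / 5000 ≈ 201
Gain = 20 log₁₀(201) ≈ 46.06 dB
∠H = 84.29° − 89.89° = -5.60°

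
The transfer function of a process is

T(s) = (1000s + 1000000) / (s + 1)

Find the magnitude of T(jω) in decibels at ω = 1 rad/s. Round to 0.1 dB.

117.0 dB

Substitute s = j1:
Numerator: 1000(j1) + 1000000 = 1000000 + j1000
Denominator: (j1) + 1 = 1 + j1
|N| = √(1000000² + 1000²) ≈ 1e+06, ∠N ≈ 0.06°
|D| = √(1² + 1²) ≈ 1.4142, ∠D ≈ 45.00°
|T| = 1e+06 / 1.4142 ≈ 7.0711e+05
Gain = 20 log₁₀(7.0711e+05) ≈ 116.99 dB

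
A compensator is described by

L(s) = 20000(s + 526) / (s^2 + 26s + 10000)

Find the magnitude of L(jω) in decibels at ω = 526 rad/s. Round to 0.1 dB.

At s = jω = j526:
zero (s+526): 526 + j526 → |·| = √(526²+526²) = √553352 ≈ 743.88, ∠ = arctan(526/526) ≈ 45.00°
quadratic: (j526)² + 26·j526 + 10000 = -266676 + j13676 → |·| ≈ 2.6703e+05, ∠ ≈ 177.06°
|L| = 20000 · 743.88 / 2.6703e+05 ≈ 55.715
Gain = 20 log₁₀(55.715) ≈ 34.92 dB

34.9 dB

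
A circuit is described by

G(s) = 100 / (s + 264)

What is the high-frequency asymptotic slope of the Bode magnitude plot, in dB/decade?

Each pole contributes −20 dB/decade at high frequency; each zero contributes +20 dB/decade.
Net: 0 zero(s) − 1 pole(s) → -20 dB/decade.

-20 dB/decade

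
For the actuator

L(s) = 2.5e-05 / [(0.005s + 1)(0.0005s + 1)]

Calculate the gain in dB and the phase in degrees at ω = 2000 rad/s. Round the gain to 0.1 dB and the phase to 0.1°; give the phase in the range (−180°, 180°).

-115.1 dB, -129.3°

At ω = 2000 rad/s:
pole (1 + j2000·0.005) = 1 + j10 → |·| ≈ 10.05, ∠ ≈ 84.29°
pole (1 + j2000·0.0005) = 1 + j1 → |·| ≈ 1.4142, ∠ ≈ 45.00°
|L| = 2.5e-05 · 1 / (10.05 · 1.4142) ≈ 1.759e-06
Gain = 20 log₁₀(1.759e-06) ≈ -115.09 dB
∠L = (0°) − (84.29° + 45.00°) = -129.29°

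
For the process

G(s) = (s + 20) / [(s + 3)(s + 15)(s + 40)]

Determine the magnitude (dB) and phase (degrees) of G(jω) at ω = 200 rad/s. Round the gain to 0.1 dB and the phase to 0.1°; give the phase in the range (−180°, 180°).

At s = jω = j200:
zero (s+20): 20 + j200 → |·| = √(20²+200²) = √40400 ≈ 201, ∠ = arctan(200/20) ≈ 84.29°
pole (s+3): 3 + j200 → |·| = √(3²+200²) = √40009 ≈ 200.02, ∠ = arctan(200/3) ≈ 89.14°
pole (s+15): 15 + j200 → |·| = √(15²+200²) = √40225 ≈ 200.56, ∠ = arctan(200/15) ≈ 85.71°
pole (s+40): 40 + j200 → |·| = √(40²+200²) = √41600 ≈ 203.96, ∠ = arctan(200/40) ≈ 78.69°
|G| = 1 · 201 / 8.1821e+06 ≈ 2.4566e-05
Gain = 20 log₁₀(2.4566e-05) ≈ -92.19 dB
∠G = 84.29° − 253.54° = -169.25°

-92.2 dB, -169.3°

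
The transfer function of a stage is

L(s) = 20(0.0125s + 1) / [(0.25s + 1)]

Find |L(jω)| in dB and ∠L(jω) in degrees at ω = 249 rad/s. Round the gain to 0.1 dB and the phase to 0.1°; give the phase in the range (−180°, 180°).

0.4 dB, -16.9°

At ω = 249 rad/s:
zero (1 + j249·0.0125) = 1 + j3.1125 → |·| ≈ 3.2692, ∠ ≈ 72.19°
pole (1 + j249·0.25) = 1 + j62.25 → |·| ≈ 62.258, ∠ ≈ 89.08°
|L| = 20 · 3.2692 / (62.258) ≈ 1.0502
Gain = 20 log₁₀(1.0502) ≈ 0.43 dB
∠L = (72.19°) − (89.08°) = -16.89°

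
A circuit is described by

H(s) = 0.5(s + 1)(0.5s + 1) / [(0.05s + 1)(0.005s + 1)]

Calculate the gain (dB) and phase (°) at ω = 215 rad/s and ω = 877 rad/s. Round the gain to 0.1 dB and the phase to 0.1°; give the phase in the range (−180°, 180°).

At ω = 215 rad/s:
zero (1 + j215·1) = 1 + j215 → |·| ≈ 215, ∠ ≈ 89.73°
zero (1 + j215·0.5) = 1 + j107.5 → |·| ≈ 107.5, ∠ ≈ 89.47°
pole (1 + j215·0.05) = 1 + j10.75 → |·| ≈ 10.796, ∠ ≈ 84.69°
pole (1 + j215·0.005) = 1 + j1.075 → |·| ≈ 1.4682, ∠ ≈ 47.07°
|H| = 0.5 · 215 · 107.5 / (10.796 · 1.4682) ≈ 729.07
Gain = 20 log₁₀(729.07) ≈ 57.26 dB
∠H = (89.73° + 89.47°) − (84.69° + 47.07°) = 47.44°

At ω = 877 rad/s:
zero (1 + j877·1) = 1 + j877 → |·| ≈ 877, ∠ ≈ 89.93°
zero (1 + j877·0.5) = 1 + j438.5 → |·| ≈ 438.5, ∠ ≈ 89.87°
pole (1 + j877·0.05) = 1 + j43.85 → |·| ≈ 43.861, ∠ ≈ 88.69°
pole (1 + j877·0.005) = 1 + j4.385 → |·| ≈ 4.4976, ∠ ≈ 77.15°
|H| = 0.5 · 877 · 438.5 / (43.861 · 4.4976) ≈ 974.72
Gain = 20 log₁₀(974.72) ≈ 59.78 dB
∠H = (89.93° + 89.87°) − (88.69° + 77.15°) = 13.96°

ω = 215: 57.3 dB, 47.4°; ω = 877: 59.8 dB, 14.0°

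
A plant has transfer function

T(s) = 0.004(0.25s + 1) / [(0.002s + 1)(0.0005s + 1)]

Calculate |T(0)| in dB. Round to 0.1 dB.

T(0) = 0.004 · 1 / 1 = 0.004
20 log₁₀(0.004) ≈ -47.96 dB

-48.0 dB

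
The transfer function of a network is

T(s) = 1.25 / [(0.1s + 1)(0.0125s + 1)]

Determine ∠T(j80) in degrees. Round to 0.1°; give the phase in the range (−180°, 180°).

At ω = 80 rad/s:
pole (1 + j80·0.1) = 1 + j8 → |·| ≈ 8.0623, ∠ ≈ 82.87°
pole (1 + j80·0.0125) = 1 + j1 → |·| ≈ 1.4142, ∠ ≈ 45.00°
∠T = (0°) − (82.87° + 45.00°) = -127.87°

-127.9°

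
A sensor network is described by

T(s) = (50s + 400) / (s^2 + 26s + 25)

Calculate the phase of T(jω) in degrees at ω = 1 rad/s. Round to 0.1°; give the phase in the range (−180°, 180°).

-40.2°

Substitute s = j1:
Numerator: 50(j1) + 400 = 400 + j50
Denominator: (j1)^2 + 26(j1) + 25 = 24 + j26
|N| = √(400² + 50²) ≈ 403.11, ∠N ≈ 7.13°
|D| = √(24² + 26²) ≈ 35.384, ∠D ≈ 47.29°
∠T = 7.13° − 47.29° = -40.16°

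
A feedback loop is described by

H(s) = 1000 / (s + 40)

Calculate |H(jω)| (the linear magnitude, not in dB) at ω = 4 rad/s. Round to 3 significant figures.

24.9

Substitute s = j4:
Numerator: 1000 = 1000 + j0
Denominator: (j4) + 40 = 40 + j4
|N| = √(1000² + 0²) ≈ 1000, ∠N ≈ 0.00°
|D| = √(40² + 4²) ≈ 40.2, ∠D ≈ 5.71°
|H| = 1000 / 40.2 ≈ 24.876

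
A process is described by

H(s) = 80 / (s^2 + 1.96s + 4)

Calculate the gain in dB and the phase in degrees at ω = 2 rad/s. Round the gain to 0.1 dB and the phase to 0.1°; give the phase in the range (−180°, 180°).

At s = jω = j2:
quadratic: (j2)² + 1.96·j2 + 4 = 0 + j3.92 → |·| ≈ 3.92, ∠ ≈ 90.00°
|H| = 80 / 3.92 ≈ 20.408
Gain = 20 log₁₀(20.408) ≈ 26.20 dB
∠H = 0.00° − 90.00° = -90.00°

26.2 dB, -90.0°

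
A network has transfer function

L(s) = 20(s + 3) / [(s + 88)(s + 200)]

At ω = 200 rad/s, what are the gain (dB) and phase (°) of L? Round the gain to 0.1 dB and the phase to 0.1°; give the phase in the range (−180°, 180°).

At s = jω = j200:
zero (s+3): 3 + j200 → |·| = √(3²+200²) = √40009 ≈ 200.02, ∠ = arctan(200/3) ≈ 89.14°
pole (s+88): 88 + j200 → |·| = √(88²+200²) = √47744 ≈ 218.5, ∠ = arctan(200/88) ≈ 66.25°
pole (s+200): 200 + j200 → |·| = √(200²+200²) = √80000 ≈ 282.84, ∠ = arctan(200/200) ≈ 45.00°
|L| = 20 · 200.02 / 61801 ≈ 0.06473
Gain = 20 log₁₀(0.06473) ≈ -23.78 dB
∠L = 89.14° − 111.25° = -22.11°

-23.8 dB, -22.1°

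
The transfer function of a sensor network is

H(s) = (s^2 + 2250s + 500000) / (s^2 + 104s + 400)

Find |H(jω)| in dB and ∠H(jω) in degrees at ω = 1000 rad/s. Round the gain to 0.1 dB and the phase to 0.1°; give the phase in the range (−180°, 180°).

7.2 dB, -71.5°

Substitute s = j1000:
Numerator: (j1000)^2 + 2250(j1000) + 500000 = -500000 + j2250000
Denominator: (j1000)^2 + 104(j1000) + 400 = -999600 + j104000
|N| = √(500000² + 2250000²) ≈ 2.3049e+06, ∠N ≈ 102.53°
|D| = √(999600² + 104000²) ≈ 1.005e+06, ∠D ≈ 174.06°
|H| = 2.3049e+06 / 1.005e+06 ≈ 2.2934
Gain = 20 log₁₀(2.2934) ≈ 7.21 dB
∠H = 102.53° − 174.06° = -71.53°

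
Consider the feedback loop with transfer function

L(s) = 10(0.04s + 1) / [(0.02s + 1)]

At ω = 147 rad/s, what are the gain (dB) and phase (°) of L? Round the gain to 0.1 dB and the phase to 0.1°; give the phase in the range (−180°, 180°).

25.7 dB, 9.1°

At ω = 147 rad/s:
zero (1 + j147·0.04) = 1 + j5.88 → |·| ≈ 5.9644, ∠ ≈ 80.35°
pole (1 + j147·0.02) = 1 + j2.94 → |·| ≈ 3.1054, ∠ ≈ 71.21°
|L| = 10 · 5.9644 / (3.1054) ≈ 19.207
Gain = 20 log₁₀(19.207) ≈ 25.67 dB
∠L = (80.35°) − (71.21°) = 9.14°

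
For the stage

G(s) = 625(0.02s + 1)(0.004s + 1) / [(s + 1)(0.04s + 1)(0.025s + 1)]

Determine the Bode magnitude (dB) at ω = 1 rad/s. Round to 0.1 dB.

52.9 dB

At ω = 1 rad/s:
zero (1 + j1·0.02) = 1 + j0.02 → |·| ≈ 1.0002, ∠ ≈ 1.15°
zero (1 + j1·0.004) = 1 + j0.004 → |·| ≈ 1, ∠ ≈ 0.23°
pole (1 + j1·1) = 1 + j1 → |·| ≈ 1.4142, ∠ ≈ 45.00°
pole (1 + j1·0.04) = 1 + j0.04 → |·| ≈ 1.0008, ∠ ≈ 2.29°
pole (1 + j1·0.025) = 1 + j0.025 → |·| ≈ 1.0003, ∠ ≈ 1.43°
|G| = 625 · 1.0002 · 1 / (1.4142 · 1.0008 · 1.0003) ≈ 441.55
Gain = 20 log₁₀(441.55) ≈ 52.90 dB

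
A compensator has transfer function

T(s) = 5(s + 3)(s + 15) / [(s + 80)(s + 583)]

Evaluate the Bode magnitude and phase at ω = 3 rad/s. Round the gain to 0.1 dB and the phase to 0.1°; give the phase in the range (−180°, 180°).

-43.2 dB, 53.9°

At s = jω = j3:
zero (s+3): 3 + j3 → |·| = √(3²+3²) = √18 ≈ 4.2426, ∠ = arctan(3/3) ≈ 45.00°
zero (s+15): 15 + j3 → |·| = √(15²+3²) = √234 ≈ 15.297, ∠ = arctan(3/15) ≈ 11.31°
pole (s+80): 80 + j3 → |·| = √(80²+3²) = √6409 ≈ 80.056, ∠ = arctan(3/80) ≈ 2.15°
pole (s+583): 583 + j3 → |·| = √(583²+3²) = √339898 ≈ 583.01, ∠ = arctan(3/583) ≈ 0.29°
|T| = 5 · 64.899 / 46673 ≈ 0.0069525
Gain = 20 log₁₀(0.0069525) ≈ -43.16 dB
∠T = 56.31° − 2.44° = 53.87°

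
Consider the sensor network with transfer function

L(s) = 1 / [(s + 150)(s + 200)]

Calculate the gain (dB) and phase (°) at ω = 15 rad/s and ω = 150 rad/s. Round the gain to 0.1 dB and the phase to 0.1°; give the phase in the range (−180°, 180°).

ω = 15: -89.6 dB, -10.0°; ω = 150: -94.5 dB, -81.9°

At s = jω = j15:
pole (s+150): 150 + j15 → |·| = √(150²+15²) = √22725 ≈ 150.75, ∠ = arctan(15/150) ≈ 5.71°
pole (s+200): 200 + j15 → |·| = √(200²+15²) = √40225 ≈ 200.56, ∠ = arctan(15/200) ≈ 4.29°
|L| = 1 / 30234 ≈ 3.3075e-05
Gain = 20 log₁₀(3.3075e-05) ≈ -89.61 dB
∠L = 0.00° − 10.00° = -10.00°

At s = jω = j150:
pole (s+150): 150 + j150 → |·| = √(150²+150²) = √45000 ≈ 212.13, ∠ = arctan(150/150) ≈ 45.00°
pole (s+200): 200 + j150 → |·| = √(200²+150²) = √62500 ≈ 250, ∠ = arctan(150/200) ≈ 36.87°
|L| = 1 / 53032 ≈ 1.8857e-05
Gain = 20 log₁₀(1.8857e-05) ≈ -94.49 dB
∠L = 0.00° − 81.87° = -81.87°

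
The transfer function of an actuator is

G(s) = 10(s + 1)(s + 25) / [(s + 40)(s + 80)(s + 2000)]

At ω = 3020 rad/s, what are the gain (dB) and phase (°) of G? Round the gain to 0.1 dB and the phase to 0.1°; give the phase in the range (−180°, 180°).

At s = jω = j3020:
zero (s+1): 1 + j3020 → |·| = √(1²+3020²) = √9120401 ≈ 3020, ∠ = arctan(3020/1) ≈ 89.98°
zero (s+25): 25 + j3020 → |·| = √(25²+3020²) = √9121025 ≈ 3020.1, ∠ = arctan(3020/25) ≈ 89.53°
pole (s+40): 40 + j3020 → |·| = √(40²+3020²) = √9122000 ≈ 3020.3, ∠ = arctan(3020/40) ≈ 89.24°
pole (s+80): 80 + j3020 → |·| = √(80²+3020²) = √9126800 ≈ 3021.1, ∠ = arctan(3020/80) ≈ 88.48°
pole (s+2000): 2000 + j3020 → |·| = √(2000²+3020²) = √13120400 ≈ 3622.2, ∠ = arctan(3020/2000) ≈ 56.49°
|G| = 10 · 9.1207e+06 / 3.3051e+10 ≈ 0.0027596
Gain = 20 log₁₀(0.0027596) ≈ -51.18 dB
∠G = 179.51° − 234.21° = -54.70°

-51.2 dB, -54.7°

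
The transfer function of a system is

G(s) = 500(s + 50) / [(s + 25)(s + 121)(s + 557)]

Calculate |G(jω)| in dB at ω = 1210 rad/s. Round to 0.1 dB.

-70.2 dB

At s = jω = j1210:
zero (s+50): 50 + j1210 → |·| = √(50²+1210²) = √1466600 ≈ 1211, ∠ = arctan(1210/50) ≈ 87.63°
pole (s+25): 25 + j1210 → |·| = √(25²+1210²) = √1464725 ≈ 1210.3, ∠ = arctan(1210/25) ≈ 88.82°
pole (s+121): 121 + j1210 → |·| = √(121²+1210²) = √1478741 ≈ 1216, ∠ = arctan(1210/121) ≈ 84.29°
pole (s+557): 557 + j1210 → |·| = √(557²+1210²) = √1774349 ≈ 1332, ∠ = arctan(1210/557) ≈ 65.28°
|G| = 500 · 1211 / 1.9603e+09 ≈ 0.00030888
Gain = 20 log₁₀(0.00030888) ≈ -70.20 dB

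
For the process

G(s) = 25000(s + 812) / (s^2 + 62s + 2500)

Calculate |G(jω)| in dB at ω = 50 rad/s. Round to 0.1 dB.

76.3 dB

At s = jω = j50:
zero (s+812): 812 + j50 → |·| = √(812²+50²) = √661844 ≈ 813.54, ∠ = arctan(50/812) ≈ 3.52°
quadratic: (j50)² + 62·j50 + 2500 = 0 + j3100 → |·| ≈ 3100, ∠ ≈ 90.00°
|G| = 25000 · 813.54 / 3100 ≈ 6560.8
Gain = 20 log₁₀(6560.8) ≈ 76.34 dB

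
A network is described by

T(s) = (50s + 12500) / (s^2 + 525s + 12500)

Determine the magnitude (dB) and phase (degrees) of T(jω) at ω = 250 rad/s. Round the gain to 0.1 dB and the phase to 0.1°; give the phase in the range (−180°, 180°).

-18.0 dB, -65.9°

Substitute s = j250:
Numerator: 50(j250) + 12500 = 12500 + j12500
Denominator: (j250)^2 + 525(j250) + 12500 = -50000 + j131250
|N| = √(12500² + 12500²) ≈ 17678, ∠N ≈ 45.00°
|D| = √(50000² + 131250²) ≈ 1.4045e+05, ∠D ≈ 110.85°
|T| = 17678 / 1.4045e+05 ≈ 0.12587
Gain = 20 log₁₀(0.12587) ≈ -18.00 dB
∠T = 45.00° − 110.85° = -65.85°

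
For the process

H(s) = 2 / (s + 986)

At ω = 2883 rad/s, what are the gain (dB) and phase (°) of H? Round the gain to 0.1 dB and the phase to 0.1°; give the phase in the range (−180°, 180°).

Substitute s = j2883:
Numerator: 2 = 2 + j0
Denominator: (j2883) + 986 = 986 + j2883
|N| = √(2² + 0²) ≈ 2, ∠N ≈ 0.00°
|D| = √(986² + 2883²) ≈ 3046.9, ∠D ≈ 71.12°
|H| = 2 / 3046.9 ≈ 0.0006564
Gain = 20 log₁₀(0.0006564) ≈ -63.66 dB
∠H = 0.00° − 71.12° = -71.12°

-63.7 dB, -71.1°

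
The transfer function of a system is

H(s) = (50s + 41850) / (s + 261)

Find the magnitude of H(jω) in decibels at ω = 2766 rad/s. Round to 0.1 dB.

Substitute s = j2766:
Numerator: 50(j2766) + 41850 = 41850 + j138300
Denominator: (j2766) + 261 = 261 + j2766
|N| = √(41850² + 138300²) ≈ 1.4449e+05, ∠N ≈ 73.16°
|D| = √(261² + 2766²) ≈ 2778.3, ∠D ≈ 84.61°
|H| = 1.4449e+05 / 2778.3 ≈ 52.007
Gain = 20 log₁₀(52.007) ≈ 34.32 dB

34.3 dB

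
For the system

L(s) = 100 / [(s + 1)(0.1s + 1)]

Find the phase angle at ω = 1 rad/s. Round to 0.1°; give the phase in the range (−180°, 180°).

-50.7°

At ω = 1 rad/s:
pole (1 + j1·1) = 1 + j1 → |·| ≈ 1.4142, ∠ ≈ 45.00°
pole (1 + j1·0.1) = 1 + j0.1 → |·| ≈ 1.005, ∠ ≈ 5.71°
∠L = (0°) − (45.00° + 5.71°) = -50.71°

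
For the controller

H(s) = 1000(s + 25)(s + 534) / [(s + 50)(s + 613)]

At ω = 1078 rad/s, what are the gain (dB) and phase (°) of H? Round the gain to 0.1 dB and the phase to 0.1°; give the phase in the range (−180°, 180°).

At s = jω = j1078:
zero (s+25): 25 + j1078 → |·| = √(25²+1078²) = √1162709 ≈ 1078.3, ∠ = arctan(1078/25) ≈ 88.67°
zero (s+534): 534 + j1078 → |·| = √(534²+1078²) = √1447240 ≈ 1203, ∠ = arctan(1078/534) ≈ 63.65°
pole (s+50): 50 + j1078 → |·| = √(50²+1078²) = √1164584 ≈ 1079.2, ∠ = arctan(1078/50) ≈ 87.34°
pole (s+613): 613 + j1078 → |·| = √(613²+1078²) = √1537853 ≈ 1240.1, ∠ = arctan(1078/613) ≈ 60.38°
|H| = 1000 · 1.2972e+06 / 1.3383e+06 ≈ 969.29
Gain = 20 log₁₀(969.29) ≈ 59.73 dB
∠H = 152.32° − 147.72° = 4.60°

59.7 dB, 4.6°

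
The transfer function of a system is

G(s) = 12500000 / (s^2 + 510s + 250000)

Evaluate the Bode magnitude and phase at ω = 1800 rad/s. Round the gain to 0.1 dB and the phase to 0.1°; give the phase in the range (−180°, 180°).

12.0 dB, -162.9°

At s = jω = j1800:
quadratic: (j1800)² + 510·j1800 + 250000 = -2990000 + j918000 → |·| ≈ 3.1278e+06, ∠ ≈ 162.93°
|G| = 12500000 / 3.1278e+06 ≈ 3.9964
Gain = 20 log₁₀(3.9964) ≈ 12.03 dB
∠G = 0.00° − 162.93° = -162.93°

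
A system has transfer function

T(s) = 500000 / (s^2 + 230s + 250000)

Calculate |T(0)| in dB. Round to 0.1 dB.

6.0 dB

T(0) = 500000 / 250000 = 2
20 log₁₀(2) ≈ 6.02 dB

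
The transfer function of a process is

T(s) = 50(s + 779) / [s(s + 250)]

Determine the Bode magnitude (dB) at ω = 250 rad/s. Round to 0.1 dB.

At s = jω = j250:
zero (s+779): 779 + j250 → |·| = √(779²+250²) = √669341 ≈ 818.13, ∠ = arctan(250/779) ≈ 17.79°
pole (s+250): 250 + j250 → |·| = √(250²+250²) = √125000 ≈ 353.55, ∠ = arctan(250/250) ≈ 45.00°
pole at origin: |s| = 250, ∠ = 90.00° (in denominator)
|T| = 50 · 818.13 / 88388 ≈ 0.46281
Gain = 20 log₁₀(0.46281) ≈ -6.69 dB

-6.7 dB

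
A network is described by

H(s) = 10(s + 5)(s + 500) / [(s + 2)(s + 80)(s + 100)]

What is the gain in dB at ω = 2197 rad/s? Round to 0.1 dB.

At s = jω = j2197:
zero (s+5): 5 + j2197 → |·| = √(5²+2197²) = √4826834 ≈ 2197, ∠ = arctan(2197/5) ≈ 89.87°
zero (s+500): 500 + j2197 → |·| = √(500²+2197²) = √5076809 ≈ 2253.2, ∠ = arctan(2197/500) ≈ 77.18°
pole (s+2): 2 + j2197 → |·| = √(2²+2197²) = √4826813 ≈ 2197, ∠ = arctan(2197/2) ≈ 89.95°
pole (s+80): 80 + j2197 → |·| = √(80²+2197²) = √4833209 ≈ 2198.5, ∠ = arctan(2197/80) ≈ 87.91°
pole (s+100): 100 + j2197 → |·| = √(100²+2197²) = √4836809 ≈ 2199.3, ∠ = arctan(2197/100) ≈ 87.39°
|H| = 10 · 4.9503e+06 / 1.0623e+10 ≈ 0.00466
Gain = 20 log₁₀(0.00466) ≈ -46.63 dB

-46.6 dB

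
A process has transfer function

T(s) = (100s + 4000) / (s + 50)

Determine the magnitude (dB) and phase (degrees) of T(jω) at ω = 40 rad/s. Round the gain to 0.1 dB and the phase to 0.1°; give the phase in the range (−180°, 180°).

Substitute s = j40:
Numerator: 100(j40) + 4000 = 4000 + j4000
Denominator: (j40) + 50 = 50 + j40
|N| = √(4000² + 4000²) ≈ 5656.9, ∠N ≈ 45.00°
|D| = √(50² + 40²) ≈ 64.031, ∠D ≈ 38.66°
|T| = 5656.9 / 64.031 ≈ 88.346
Gain = 20 log₁₀(88.346) ≈ 38.92 dB
∠T = 45.00° − 38.66° = 6.34°

38.9 dB, 6.3°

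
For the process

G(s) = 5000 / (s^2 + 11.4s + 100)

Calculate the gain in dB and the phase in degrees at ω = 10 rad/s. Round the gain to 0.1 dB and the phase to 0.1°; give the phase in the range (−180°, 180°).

At s = jω = j10:
quadratic: (j10)² + 11.4·j10 + 100 = 0 + j114 → |·| ≈ 114, ∠ ≈ 90.00°
|G| = 5000 / 114 ≈ 43.86
Gain = 20 log₁₀(43.86) ≈ 32.84 dB
∠G = 0.00° − 90.00° = -90.00°

32.8 dB, -90.0°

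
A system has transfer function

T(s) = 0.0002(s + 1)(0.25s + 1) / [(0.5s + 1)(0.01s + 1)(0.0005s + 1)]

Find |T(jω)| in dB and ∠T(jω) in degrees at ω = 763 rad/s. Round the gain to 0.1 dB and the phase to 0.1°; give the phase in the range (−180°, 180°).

At ω = 763 rad/s:
zero (1 + j763·1) = 1 + j763 → |·| ≈ 763, ∠ ≈ 89.92°
zero (1 + j763·0.25) = 1 + j190.75 → |·| ≈ 190.75, ∠ ≈ 89.70°
pole (1 + j763·0.5) = 1 + j381.5 → |·| ≈ 381.5, ∠ ≈ 89.85°
pole (1 + j763·0.01) = 1 + j7.63 → |·| ≈ 7.6953, ∠ ≈ 82.53°
pole (1 + j763·0.0005) = 1 + j0.3815 → |·| ≈ 1.0703, ∠ ≈ 20.88°
|T| = 0.0002 · 763 · 190.75 / (381.5 · 7.6953 · 1.0703) ≈ 0.0092639
Gain = 20 log₁₀(0.0092639) ≈ -40.66 dB
∠T = (89.92° + 89.70°) − (89.85° + 82.53° + 20.88°) = -13.64°

-40.7 dB, -13.6°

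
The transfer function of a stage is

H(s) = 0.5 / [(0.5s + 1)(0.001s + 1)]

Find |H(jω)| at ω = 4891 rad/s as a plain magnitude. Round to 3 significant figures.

4.10e-05

At ω = 4891 rad/s:
pole (1 + j4891·0.5) = 1 + j2445.5 → |·| ≈ 2445.5, ∠ ≈ 89.98°
pole (1 + j4891·0.001) = 1 + j4.891 → |·| ≈ 4.9922, ∠ ≈ 78.44°
|H| = 0.5 · 1 / (2445.5 · 4.9922) ≈ 4.0955e-05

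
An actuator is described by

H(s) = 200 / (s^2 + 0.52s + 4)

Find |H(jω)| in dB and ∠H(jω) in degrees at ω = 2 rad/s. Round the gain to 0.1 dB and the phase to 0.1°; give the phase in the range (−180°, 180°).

45.7 dB, -90.0°

At s = jω = j2:
quadratic: (j2)² + 0.52·j2 + 4 = 0 + j1.04 → |·| ≈ 1.04, ∠ ≈ 90.00°
|H| = 200 / 1.04 ≈ 192.31
Gain = 20 log₁₀(192.31) ≈ 45.68 dB
∠H = 0.00° − 90.00° = -90.00°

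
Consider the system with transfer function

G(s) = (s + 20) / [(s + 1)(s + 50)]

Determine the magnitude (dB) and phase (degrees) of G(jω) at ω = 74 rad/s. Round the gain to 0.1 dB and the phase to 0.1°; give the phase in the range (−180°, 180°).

At s = jω = j74:
zero (s+20): 20 + j74 → |·| = √(20²+74²) = √5876 ≈ 76.655, ∠ = arctan(74/20) ≈ 74.88°
pole (s+1): 1 + j74 → |·| = √(1²+74²) = √5477 ≈ 74.007, ∠ = arctan(74/1) ≈ 89.23°
pole (s+50): 50 + j74 → |·| = √(50²+74²) = √7976 ≈ 89.308, ∠ = arctan(74/50) ≈ 55.95°
|G| = 1 · 76.655 / 6609.4 ≈ 0.011598
Gain = 20 log₁₀(0.011598) ≈ -38.71 dB
∠G = 74.88° − 145.18° = -70.30°

-38.7 dB, -70.3°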